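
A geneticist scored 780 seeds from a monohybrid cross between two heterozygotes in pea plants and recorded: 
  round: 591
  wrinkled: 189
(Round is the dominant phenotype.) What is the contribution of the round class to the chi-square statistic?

For a monohybrid cross between heterozygotes with complete dominance, the expected phenotypic ratio is 3:1.
Under the 3:1 hypothesis (Σ ratio = 4, N = 780):
  round: 780 × 3/4 = 585
  wrinkled: 780 × 1/4 = 195
Contribution of round: (591 − 585)² / 585 = 0.0615

0.062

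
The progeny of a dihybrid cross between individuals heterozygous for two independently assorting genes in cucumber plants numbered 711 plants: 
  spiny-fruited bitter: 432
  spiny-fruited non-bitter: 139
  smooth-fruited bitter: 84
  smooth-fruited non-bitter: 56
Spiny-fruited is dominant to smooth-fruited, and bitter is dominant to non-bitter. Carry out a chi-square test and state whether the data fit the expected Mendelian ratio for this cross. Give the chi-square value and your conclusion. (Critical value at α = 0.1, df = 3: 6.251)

24.062; not consistent

A dihybrid F₂ with independent assortment and complete dominance at both loci gives a 9:3:3:1 phenotypic ratio.
Under the 9:3:3:1 hypothesis (Σ ratio = 16, N = 711):
  spiny-fruited bitter: 711 × 9/16 = 399.9375
  spiny-fruited non-bitter: 711 × 3/16 = 133.3125
  smooth-fruited bitter: 711 × 3/16 = 133.3125
  smooth-fruited non-bitter: 711 × 1/16 = 44.4375
χ² = Σ (O − E)² / E
  spiny-fruited bitter: (432 − 399.9375)² / 399.9375 = 2.5704
  spiny-fruited non-bitter: (139 − 133.3125)² / 133.3125 = 0.2426
  smooth-fruited bitter: (84 − 133.3125)² / 133.3125 = 18.2408
  smooth-fruited non-bitter: (56 − 44.4375)² / 44.4375 = 3.0085
χ² = 2.5704 + 0.2426 + 18.2408 + 3.0085 = 24.0623 ≈ 24.062
Degrees of freedom = 4 − 1 = 3; critical value at α = 0.1 is 6.251.
Since 24.062 > 6.251, we reject the null hypothesis — the data do not fit the 9:3:3:1 ratio.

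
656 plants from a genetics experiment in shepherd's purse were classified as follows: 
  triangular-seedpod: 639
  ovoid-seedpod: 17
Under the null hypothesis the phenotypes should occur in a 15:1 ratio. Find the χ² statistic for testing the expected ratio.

Under the 15:1 hypothesis (Σ ratio = 16, N = 656):
  triangular-seedpod: 656 × 15/16 = 615
  ovoid-seedpod: 656 × 1/16 = 41
χ² = Σ (O − E)² / E
  triangular-seedpod: (639 − 615)² / 615 = 0.9366
  ovoid-seedpod: (17 − 41)² / 41 = 14.0488
χ² = 0.9366 + 14.0488 = 14.9854 ≈ 14.985

14.985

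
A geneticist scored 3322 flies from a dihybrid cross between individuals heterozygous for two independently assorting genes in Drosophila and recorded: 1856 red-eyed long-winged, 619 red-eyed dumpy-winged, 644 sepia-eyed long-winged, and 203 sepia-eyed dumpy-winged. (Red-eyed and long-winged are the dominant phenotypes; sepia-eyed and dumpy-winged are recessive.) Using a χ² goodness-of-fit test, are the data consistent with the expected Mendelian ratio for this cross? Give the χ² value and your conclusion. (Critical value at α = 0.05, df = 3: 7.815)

0.929; consistent

A dihybrid F₂ with independent assortment and complete dominance at both loci gives a 9:3:3:1 phenotypic ratio.
Under the 9:3:3:1 hypothesis (Σ ratio = 16, N = 3322):
  red-eyed long-winged: 3322 × 9/16 = 1868.625
  red-eyed dumpy-winged: 3322 × 3/16 = 622.875
  sepia-eyed long-winged: 3322 × 3/16 = 622.875
  sepia-eyed dumpy-winged: 3322 × 1/16 = 207.625
χ² = Σ (O − E)² / E
  red-eyed long-winged: (1856 − 1868.625)² / 1868.625 = 0.0853
  red-eyed dumpy-winged: (619 − 622.875)² / 622.875 = 0.0241
  sepia-eyed long-winged: (644 − 622.875)² / 622.875 = 0.7165
  sepia-eyed dumpy-winged: (203 − 207.625)² / 207.625 = 0.1030
χ² = 0.0853 + 0.0241 + 0.7165 + 0.1030 = 0.9289 ≈ 0.929
Degrees of freedom = 4 − 1 = 3; critical value at α = 0.05 is 7.815.
Since 0.929 < 7.815, we fail to reject the null hypothesis — the data are consistent with the 9:3:3:1 ratio.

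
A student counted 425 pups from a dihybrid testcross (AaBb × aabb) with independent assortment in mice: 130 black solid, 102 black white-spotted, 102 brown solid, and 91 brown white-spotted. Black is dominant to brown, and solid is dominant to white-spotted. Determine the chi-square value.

A dihybrid testcross with independent assortment gives a 1:1:1:1 ratio.
Under the 1:1:1:1 hypothesis (Σ ratio = 4, N = 425):
  black solid: 425 × 1/4 = 106.25
  black white-spotted: 425 × 1/4 = 106.25
  brown solid: 425 × 1/4 = 106.25
  brown white-spotted: 425 × 1/4 = 106.25
χ² = Σ (O − E)² / E
  black solid: (130 − 106.25)² / 106.25 = 5.3088
  black white-spotted: (102 − 106.25)² / 106.25 = 0.1700
  brown solid: (102 − 106.25)² / 106.25 = 0.1700
  brown white-spotted: (91 − 106.25)² / 106.25 = 2.1888
χ² = 5.3088 + 0.1700 + 0.1700 + 2.1888 = 7.8376 ≈ 7.838

7.838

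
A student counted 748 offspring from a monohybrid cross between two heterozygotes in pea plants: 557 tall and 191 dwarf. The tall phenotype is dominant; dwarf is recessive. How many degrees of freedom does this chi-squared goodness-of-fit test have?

1

For a monohybrid cross between heterozygotes with complete dominance, the expected phenotypic ratio is 3:1.
A goodness-of-fit test with 2 phenotype classes has df = 2 − 1 = 1.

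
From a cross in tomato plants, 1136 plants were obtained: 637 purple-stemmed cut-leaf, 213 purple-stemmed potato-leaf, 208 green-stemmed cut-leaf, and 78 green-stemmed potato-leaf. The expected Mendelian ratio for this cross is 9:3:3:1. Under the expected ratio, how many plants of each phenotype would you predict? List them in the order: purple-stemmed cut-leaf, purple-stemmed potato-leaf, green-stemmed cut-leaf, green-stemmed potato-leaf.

639, 213, 213, 71

Under the 9:3:3:1 hypothesis (Σ ratio = 16, N = 1136):
  purple-stemmed cut-leaf: 1136 × 9/16 = 639
  purple-stemmed potato-leaf: 1136 × 3/16 = 213
  green-stemmed cut-leaf: 1136 × 3/16 = 213
  green-stemmed potato-leaf: 1136 × 1/16 = 71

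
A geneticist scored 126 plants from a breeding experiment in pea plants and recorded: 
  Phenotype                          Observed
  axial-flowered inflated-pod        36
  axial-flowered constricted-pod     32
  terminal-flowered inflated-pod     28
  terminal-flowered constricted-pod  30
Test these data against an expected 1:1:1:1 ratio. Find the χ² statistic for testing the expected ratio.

Under the 1:1:1:1 hypothesis (Σ ratio = 4, N = 126):
  axial-flowered inflated-pod: 126 × 1/4 = 31.5
  axial-flowered constricted-pod: 126 × 1/4 = 31.5
  terminal-flowered inflated-pod: 126 × 1/4 = 31.5
  terminal-flowered constricted-pod: 126 × 1/4 = 31.5
χ² = Σ (O − E)² / E
  axial-flowered inflated-pod: (36 − 31.5)² / 31.5 = 0.6429
  axial-flowered constricted-pod: (32 − 31.5)² / 31.5 = 0.0079
  terminal-flowered inflated-pod: (28 − 31.5)² / 31.5 = 0.3889
  terminal-flowered constricted-pod: (30 − 31.5)² / 31.5 = 0.0714
χ² = 0.6429 + 0.0079 + 0.3889 + 0.0714 = 1.1111 ≈ 1.111

1.111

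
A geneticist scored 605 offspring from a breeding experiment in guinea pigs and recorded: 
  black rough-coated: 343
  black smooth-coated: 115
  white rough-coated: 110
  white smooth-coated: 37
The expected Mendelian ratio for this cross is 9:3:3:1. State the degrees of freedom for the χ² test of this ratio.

A goodness-of-fit test with 4 phenotype classes has df = 4 − 1 = 3.

3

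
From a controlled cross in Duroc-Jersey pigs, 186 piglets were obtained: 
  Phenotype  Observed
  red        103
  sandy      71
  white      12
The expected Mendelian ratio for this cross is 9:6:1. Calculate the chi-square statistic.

0.060

The 9:6:1 ratio has 16 parts, so with N = 186 the expected counts are:
  red: 186 × 9/16 = 104.625
  sandy: 186 × 6/16 = 69.75
  white: 186 × 1/16 = 11.625
χ² = Σ (O − E)² / E
  red: (103 − 104.625)² / 104.625 = 0.0252
  sandy: (71 − 69.75)² / 69.75 = 0.0224
  white: (12 − 11.625)² / 11.625 = 0.0121
χ² = 0.0252 + 0.0224 + 0.0121 = 0.0597 ≈ 0.060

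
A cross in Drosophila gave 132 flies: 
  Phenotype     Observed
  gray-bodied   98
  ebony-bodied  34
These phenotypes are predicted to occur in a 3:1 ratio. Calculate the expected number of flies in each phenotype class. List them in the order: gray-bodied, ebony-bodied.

Total ratio parts = 4. Expected numbers out of 132:
  gray-bodied: 132 × 3/4 = 99
  ebony-bodied: 132 × 1/4 = 33

99, 33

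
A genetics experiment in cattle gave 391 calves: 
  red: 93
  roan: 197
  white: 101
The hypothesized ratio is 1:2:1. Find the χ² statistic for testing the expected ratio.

Under the 1:2:1 hypothesis (Σ ratio = 4, N = 391):
  red: 391 × 1/4 = 97.75
  roan: 391 × 2/4 = 195.5
  white: 391 × 1/4 = 97.75
χ² = Σ (O − E)² / E
  red: (93 − 97.75)² / 97.75 = 0.2308
  roan: (197 − 195.5)² / 195.5 = 0.0115
  white: (101 − 97.75)² / 97.75 = 0.1081
χ² = 0.2308 + 0.0115 + 0.1081 = 0.3504 ≈ 0.350

0.350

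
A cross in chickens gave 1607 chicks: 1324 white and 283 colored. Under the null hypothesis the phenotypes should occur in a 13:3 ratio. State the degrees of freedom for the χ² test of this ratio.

1

A goodness-of-fit test with 2 phenotype classes has df = 2 − 1 = 1.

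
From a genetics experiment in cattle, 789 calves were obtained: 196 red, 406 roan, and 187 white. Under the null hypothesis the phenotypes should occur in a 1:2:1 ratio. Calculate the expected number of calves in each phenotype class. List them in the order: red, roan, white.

197.25, 394.5, 197.25

Under the 1:2:1 hypothesis (Σ ratio = 4, N = 789):
  red: 789 × 1/4 = 197.25
  roan: 789 × 2/4 = 394.5
  white: 789 × 1/4 = 197.25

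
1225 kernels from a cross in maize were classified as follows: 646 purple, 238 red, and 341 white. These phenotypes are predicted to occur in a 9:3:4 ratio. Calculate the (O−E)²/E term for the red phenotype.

The 9:3:4 ratio has 16 parts, so with N = 1225 the expected counts are:
  purple: 1225 × 9/16 = 689.0625
  red: 1225 × 3/16 = 229.6875
  white: 1225 × 4/16 = 306.25
Contribution of red: (238 − 229.6875)² / 229.6875 = 0.3008

0.301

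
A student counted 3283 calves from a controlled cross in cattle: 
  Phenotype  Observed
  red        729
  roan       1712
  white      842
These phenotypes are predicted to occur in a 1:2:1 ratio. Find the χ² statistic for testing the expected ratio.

13.835

Total ratio parts = 4. Expected numbers out of 3283:
  red: 3283 × 1/4 = 820.75
  roan: 3283 × 2/4 = 1641.5
  white: 3283 × 1/4 = 820.75
χ² = Σ (O − E)² / E
  red: (729 − 820.75)² / 820.75 = 10.2565
  roan: (1712 − 1641.5)² / 1641.5 = 3.0279
  white: (842 − 820.75)² / 820.75 = 0.5502
χ² = 10.2565 + 3.0279 + 0.5502 = 13.8346 ≈ 13.835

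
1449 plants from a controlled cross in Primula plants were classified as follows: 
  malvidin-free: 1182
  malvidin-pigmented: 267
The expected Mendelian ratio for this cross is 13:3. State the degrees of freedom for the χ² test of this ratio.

1

A goodness-of-fit test with 2 phenotype classes has df = 2 − 1 = 1.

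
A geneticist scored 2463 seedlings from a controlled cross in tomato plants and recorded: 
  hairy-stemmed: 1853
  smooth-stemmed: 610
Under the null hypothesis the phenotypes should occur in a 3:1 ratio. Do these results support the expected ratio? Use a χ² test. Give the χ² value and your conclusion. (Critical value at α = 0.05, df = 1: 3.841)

0.072; consistent

Expected counts for N = 2463 under a 3:1 ratio (total parts = 4):
  hairy-stemmed: 2463 × 3/4 = 1847.25
  smooth-stemmed: 2463 × 1/4 = 615.75
χ² = Σ (O − E)² / E
  hairy-stemmed: (1853 − 1847.25)² / 1847.25 = 0.0179
  smooth-stemmed: (610 − 615.75)² / 615.75 = 0.0537
χ² = 0.0179 + 0.0537 = 0.0716 ≈ 0.072
Degrees of freedom = 2 − 1 = 1; critical value at α = 0.05 is 3.841.
Since 0.072 < 3.841, we fail to reject the null hypothesis — the data are consistent with the 3:1 ratio.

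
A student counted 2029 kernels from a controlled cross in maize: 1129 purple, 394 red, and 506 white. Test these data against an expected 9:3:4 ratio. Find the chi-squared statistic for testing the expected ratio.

0.619

Under the 9:3:4 hypothesis (Σ ratio = 16, N = 2029):
  purple: 2029 × 9/16 = 1141.3125
  red: 2029 × 3/16 = 380.4375
  white: 2029 × 4/16 = 507.25
χ² = Σ (O − E)² / E
  purple: (1129 − 1141.3125)² / 1141.3125 = 0.1328
  red: (394 − 380.4375)² / 380.4375 = 0.4835
  white: (506 − 507.25)² / 507.25 = 0.0031
χ² = 0.1328 + 0.4835 + 0.0031 = 0.6194 ≈ 0.619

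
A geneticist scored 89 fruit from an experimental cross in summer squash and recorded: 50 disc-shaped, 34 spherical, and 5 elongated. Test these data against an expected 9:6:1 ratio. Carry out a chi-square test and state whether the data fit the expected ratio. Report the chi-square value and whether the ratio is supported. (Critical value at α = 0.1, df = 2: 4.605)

0.069; consistent

Total ratio parts = 16. Expected numbers out of 89:
  disc-shaped: 89 × 9/16 = 50.0625
  spherical: 89 × 6/16 = 33.375
  elongated: 89 × 1/16 = 5.5625
χ² = Σ (O − E)² / E
  disc-shaped: (50 − 50.0625)² / 50.0625 = 0.0001
  spherical: (34 − 33.375)² / 33.375 = 0.0117
  elongated: (5 − 5.5625)² / 5.5625 = 0.0569
χ² = 0.0001 + 0.0117 + 0.0569 = 0.0687 ≈ 0.069
Degrees of freedom = 3 − 1 = 2; critical value at α = 0.1 is 4.605.
Since 0.069 < 4.605, we fail to reject the null hypothesis — the data are consistent with the 9:6:1 ratio.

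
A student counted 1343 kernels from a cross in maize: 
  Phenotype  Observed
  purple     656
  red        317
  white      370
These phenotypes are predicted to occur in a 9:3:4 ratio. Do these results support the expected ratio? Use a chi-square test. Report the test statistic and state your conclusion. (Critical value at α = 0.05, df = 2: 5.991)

33.458; not consistent

The 9:3:4 ratio has 16 parts, so with N = 1343 the expected counts are:
  purple: 1343 × 9/16 = 755.4375
  red: 1343 × 3/16 = 251.8125
  white: 1343 × 4/16 = 335.75
χ² = Σ (O − E)² / E
  purple: (656 − 755.4375)² / 755.4375 = 13.0889
  red: (317 − 251.8125)² / 251.8125 = 16.8753
  white: (370 − 335.75)² / 335.75 = 3.4939
χ² = 13.0889 + 16.8753 + 3.4939 = 33.4581 ≈ 33.458
Degrees of freedom = 3 − 1 = 2; critical value at α = 0.05 is 5.991.
Since 33.458 > 5.991, we reject the null hypothesis — the data do not fit the 9:3:4 ratio.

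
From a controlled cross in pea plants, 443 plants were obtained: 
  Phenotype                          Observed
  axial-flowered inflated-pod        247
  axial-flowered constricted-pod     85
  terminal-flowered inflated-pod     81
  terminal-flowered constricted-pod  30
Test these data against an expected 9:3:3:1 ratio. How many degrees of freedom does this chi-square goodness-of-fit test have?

A goodness-of-fit test with 4 phenotype classes has df = 4 − 1 = 3.

3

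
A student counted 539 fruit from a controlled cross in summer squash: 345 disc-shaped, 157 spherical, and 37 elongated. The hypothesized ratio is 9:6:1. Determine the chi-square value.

16.166

Total ratio parts = 16. Expected numbers out of 539:
  disc-shaped: 539 × 9/16 = 303.1875
  spherical: 539 × 6/16 = 202.125
  elongated: 539 × 1/16 = 33.6875
χ² = Σ (O − E)² / E
  disc-shaped: (345 − 303.1875)² / 303.1875 = 5.7663
  spherical: (157 − 202.125)² / 202.125 = 10.0743
  elongated: (37 − 33.6875)² / 33.6875 = 0.3257
χ² = 5.7663 + 10.0743 + 0.3257 = 16.1663 ≈ 16.166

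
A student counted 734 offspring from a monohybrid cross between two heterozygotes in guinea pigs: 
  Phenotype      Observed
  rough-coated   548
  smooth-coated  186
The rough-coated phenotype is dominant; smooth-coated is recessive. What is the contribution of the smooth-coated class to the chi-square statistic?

For a monohybrid cross between heterozygotes with complete dominance, the expected phenotypic ratio is 3:1.
Total ratio parts = 4. Expected numbers out of 734:
  rough-coated: 734 × 3/4 = 550.5
  smooth-coated: 734 × 1/4 = 183.5
Contribution of smooth-coated: (186 − 183.5)² / 183.5 = 0.0341

0.034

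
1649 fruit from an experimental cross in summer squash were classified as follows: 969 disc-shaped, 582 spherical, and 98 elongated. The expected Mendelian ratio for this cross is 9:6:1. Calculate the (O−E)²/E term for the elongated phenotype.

0.249

Expected counts for N = 1649 under a 9:6:1 ratio (total parts = 16):
  disc-shaped: 1649 × 9/16 = 927.5625
  spherical: 1649 × 6/16 = 618.375
  elongated: 1649 × 1/16 = 103.0625
Contribution of elongated: (98 − 103.0625)² / 103.0625 = 0.2487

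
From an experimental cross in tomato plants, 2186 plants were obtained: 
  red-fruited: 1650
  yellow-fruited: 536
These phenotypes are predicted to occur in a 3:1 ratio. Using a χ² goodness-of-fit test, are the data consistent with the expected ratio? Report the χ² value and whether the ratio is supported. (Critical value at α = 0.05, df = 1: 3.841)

The 3:1 ratio has 4 parts, so with N = 2186 the expected counts are:
  red-fruited: 2186 × 3/4 = 1639.5
  yellow-fruited: 2186 × 1/4 = 546.5
χ² = Σ (O − E)² / E
  red-fruited: (1650 − 1639.5)² / 1639.5 = 0.0672
  yellow-fruited: (536 − 546.5)² / 546.5 = 0.2017
χ² = 0.0672 + 0.2017 = 0.2689 ≈ 0.269
Degrees of freedom = 2 − 1 = 1; critical value at α = 0.05 is 3.841.
Since 0.269 < 3.841, we fail to reject the null hypothesis — the data are consistent with the 3:1 ratio.

0.269; consistent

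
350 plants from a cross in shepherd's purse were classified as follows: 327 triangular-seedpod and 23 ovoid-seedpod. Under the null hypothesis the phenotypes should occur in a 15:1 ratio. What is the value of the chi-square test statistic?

Under the 15:1 hypothesis (Σ ratio = 16, N = 350):
  triangular-seedpod: 350 × 15/16 = 328.125
  ovoid-seedpod: 350 × 1/16 = 21.875
χ² = Σ (O − E)² / E
  triangular-seedpod: (327 − 328.125)² / 328.125 = 0.0039
  ovoid-seedpod: (23 − 21.875)² / 21.875 = 0.0579
χ² = 0.0039 + 0.0579 = 0.0618 ≈ 0.062

0.062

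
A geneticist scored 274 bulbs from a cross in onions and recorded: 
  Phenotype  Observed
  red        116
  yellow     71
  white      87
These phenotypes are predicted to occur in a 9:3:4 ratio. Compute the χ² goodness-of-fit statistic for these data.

21.924

Total ratio parts = 16. Expected numbers out of 274:
  red: 274 × 9/16 = 154.125
  yellow: 274 × 3/16 = 51.375
  white: 274 × 4/16 = 68.5
χ² = Σ (O − E)² / E
  red: (116 − 154.125)² / 154.125 = 9.4308
  yellow: (71 − 51.375)² / 51.375 = 7.4967
  white: (87 − 68.5)² / 68.5 = 4.9964
χ² = 9.4308 + 7.4967 + 4.9964 = 21.9239 ≈ 21.924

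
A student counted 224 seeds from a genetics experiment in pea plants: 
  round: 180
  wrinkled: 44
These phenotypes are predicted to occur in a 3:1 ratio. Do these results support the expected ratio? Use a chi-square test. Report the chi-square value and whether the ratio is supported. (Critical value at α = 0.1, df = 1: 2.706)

3.429; not consistent

Under the 3:1 hypothesis (Σ ratio = 4, N = 224):
  round: 224 × 3/4 = 168
  wrinkled: 224 × 1/4 = 56
χ² = Σ (O − E)² / E
  round: (180 − 168)² / 168 = 0.8571
  wrinkled: (44 − 56)² / 56 = 2.5714
χ² = 0.8571 + 2.5714 = 3.4285 ≈ 3.429
Degrees of freedom = 2 − 1 = 1; critical value at α = 0.1 is 2.706.
Since 3.429 > 2.706, we reject the null hypothesis — the data do not fit the 3:1 ratio.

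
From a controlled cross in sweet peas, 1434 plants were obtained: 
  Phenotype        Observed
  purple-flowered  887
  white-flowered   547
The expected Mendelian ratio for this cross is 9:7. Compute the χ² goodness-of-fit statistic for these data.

The 9:7 ratio has 16 parts, so with N = 1434 the expected counts are:
  purple-flowered: 1434 × 9/16 = 806.625
  white-flowered: 1434 × 7/16 = 627.375
χ² = Σ (O − E)² / E
  purple-flowered: (887 − 806.625)² / 806.625 = 8.0089
  white-flowered: (547 − 627.375)² / 627.375 = 10.2971
χ² = 8.0089 + 10.2971 = 18.306

18.306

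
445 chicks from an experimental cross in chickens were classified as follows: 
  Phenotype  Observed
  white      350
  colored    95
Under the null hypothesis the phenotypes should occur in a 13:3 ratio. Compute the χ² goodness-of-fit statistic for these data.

Total ratio parts = 16. Expected numbers out of 445:
  white: 445 × 13/16 = 361.5625
  colored: 445 × 3/16 = 83.4375
χ² = Σ (O − E)² / E
  white: (350 − 361.5625)² / 361.5625 = 0.3698
  colored: (95 − 83.4375)² / 83.4375 = 1.6023
χ² = 0.3698 + 1.6023 = 1.9721 ≈ 1.972

1.972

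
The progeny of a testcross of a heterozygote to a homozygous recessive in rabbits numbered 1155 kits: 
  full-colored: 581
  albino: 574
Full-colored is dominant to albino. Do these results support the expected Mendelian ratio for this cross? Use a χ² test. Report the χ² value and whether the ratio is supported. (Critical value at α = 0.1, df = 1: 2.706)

A testcross of a heterozygote (Aa × aa) gives a 1:1 phenotypic ratio.
Total ratio parts = 2. Expected numbers out of 1155:
  full-colored: 1155 × 1/2 = 577.5
  albino: 1155 × 1/2 = 577.5
χ² = Σ (O − E)² / E
  full-colored: (581 − 577.5)² / 577.5 = 0.0212
  albino: (574 − 577.5)² / 577.5 = 0.0212
χ² = 0.0212 + 0.0212 = 0.0424 ≈ 0.042
Degrees of freedom = 2 − 1 = 1; critical value at α = 0.1 is 2.706.
Since 0.042 < 2.706, we fail to reject the null hypothesis — the data are consistent with the 1:1 ratio.

0.042; consistent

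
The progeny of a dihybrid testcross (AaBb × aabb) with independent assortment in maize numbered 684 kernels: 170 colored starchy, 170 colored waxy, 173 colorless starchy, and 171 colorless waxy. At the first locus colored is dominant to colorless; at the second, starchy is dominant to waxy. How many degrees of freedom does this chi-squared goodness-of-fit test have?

3

A dihybrid testcross with independent assortment gives a 1:1:1:1 ratio.
A goodness-of-fit test with 4 phenotype classes has df = 4 − 1 = 3.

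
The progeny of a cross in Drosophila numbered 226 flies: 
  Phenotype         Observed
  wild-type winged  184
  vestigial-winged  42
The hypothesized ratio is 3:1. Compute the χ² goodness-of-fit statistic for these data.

The 3:1 ratio has 4 parts, so with N = 226 the expected counts are:
  wild-type winged: 226 × 3/4 = 169.5
  vestigial-winged: 226 × 1/4 = 56.5
χ² = Σ (O − E)² / E
  wild-type winged: (184 − 169.5)² / 169.5 = 1.2404
  vestigial-winged: (42 − 56.5)² / 56.5 = 3.7212
χ² = 1.2404 + 3.7212 = 4.9616 ≈ 4.962

4.962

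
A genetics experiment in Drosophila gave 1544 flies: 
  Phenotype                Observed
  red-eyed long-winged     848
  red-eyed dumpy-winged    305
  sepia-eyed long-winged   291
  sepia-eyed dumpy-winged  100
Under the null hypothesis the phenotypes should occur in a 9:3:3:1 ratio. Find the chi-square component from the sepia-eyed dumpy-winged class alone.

The 9:3:3:1 ratio has 16 parts, so with N = 1544 the expected counts are:
  red-eyed long-winged: 1544 × 9/16 = 868.5
  red-eyed dumpy-winged: 1544 × 3/16 = 289.5
  sepia-eyed long-winged: 1544 × 3/16 = 289.5
  sepia-eyed dumpy-winged: 1544 × 1/16 = 96.5
Contribution of sepia-eyed dumpy-winged: (100 − 96.5)² / 96.5 = 0.1269

0.127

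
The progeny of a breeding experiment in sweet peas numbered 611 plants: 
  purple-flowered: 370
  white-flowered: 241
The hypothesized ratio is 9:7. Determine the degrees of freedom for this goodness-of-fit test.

A goodness-of-fit test with 2 phenotype classes has df = 2 − 1 = 1.

1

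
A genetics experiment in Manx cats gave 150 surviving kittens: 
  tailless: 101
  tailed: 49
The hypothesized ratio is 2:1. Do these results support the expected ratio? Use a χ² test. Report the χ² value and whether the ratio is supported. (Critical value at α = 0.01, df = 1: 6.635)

The 2:1 ratio has 3 parts, so with N = 150 the expected counts are:
  tailless: 150 × 2/3 = 100
  tailed: 150 × 1/3 = 50
χ² = Σ (O − E)² / E
  tailless: (101 − 100)² / 100 = 0.0100
  tailed: (49 − 50)² / 50 = 0.0200
χ² = 0.0100 + 0.0200 = 0.030
Degrees of freedom = 2 − 1 = 1; critical value at α = 0.01 is 6.635.
Since 0.030 < 6.635, we fail to reject the null hypothesis — the data are consistent with the 2:1 ratio.

0.030; consistent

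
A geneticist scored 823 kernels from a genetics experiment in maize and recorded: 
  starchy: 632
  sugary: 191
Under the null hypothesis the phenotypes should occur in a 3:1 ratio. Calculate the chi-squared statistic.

1.410

Total ratio parts = 4. Expected numbers out of 823:
  starchy: 823 × 3/4 = 617.25
  sugary: 823 × 1/4 = 205.75
χ² = Σ (O − E)² / E
  starchy: (632 − 617.25)² / 617.25 = 0.3525
  sugary: (191 − 205.75)² / 205.75 = 1.0574
χ² = 0.3525 + 1.0574 = 1.4099 ≈ 1.410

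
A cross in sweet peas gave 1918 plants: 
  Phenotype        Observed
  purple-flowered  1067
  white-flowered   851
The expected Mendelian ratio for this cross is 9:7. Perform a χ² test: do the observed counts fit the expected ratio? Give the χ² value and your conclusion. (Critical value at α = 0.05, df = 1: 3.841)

The 9:7 ratio has 16 parts, so with N = 1918 the expected counts are:
  purple-flowered: 1918 × 9/16 = 1078.875
  white-flowered: 1918 × 7/16 = 839.125
χ² = Σ (O − E)² / E
  purple-flowered: (1067 − 1078.875)² / 1078.875 = 0.1307
  white-flowered: (851 − 839.125)² / 839.125 = 0.1681
χ² = 0.1307 + 0.1681 = 0.2988 ≈ 0.299
Degrees of freedom = 2 − 1 = 1; critical value at α = 0.05 is 3.841.
Since 0.299 < 3.841, we fail to reject the null hypothesis — the data are consistent with the 9:7 ratio.

0.299; consistent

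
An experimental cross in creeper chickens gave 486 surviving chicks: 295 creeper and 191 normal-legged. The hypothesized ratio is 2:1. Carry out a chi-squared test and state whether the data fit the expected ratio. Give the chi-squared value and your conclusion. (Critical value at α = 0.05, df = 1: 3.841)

7.787; not consistent

Under the 2:1 hypothesis (Σ ratio = 3, N = 486):
  creeper: 486 × 2/3 = 324
  normal-legged: 486 × 1/3 = 162
χ² = Σ (O − E)² / E
  creeper: (295 − 324)² / 324 = 2.5957
  normal-legged: (191 − 162)² / 162 = 5.1914
χ² = 2.5957 + 5.1914 = 7.7871 ≈ 7.787
Degrees of freedom = 2 − 1 = 1; critical value at α = 0.05 is 3.841.
Since 7.787 > 3.841, we reject the null hypothesis — the data do not fit the 2:1 ratio.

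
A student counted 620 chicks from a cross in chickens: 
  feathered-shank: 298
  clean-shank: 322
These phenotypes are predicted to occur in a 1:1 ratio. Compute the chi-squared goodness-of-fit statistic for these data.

0.929

The 1:1 ratio has 2 parts, so with N = 620 the expected counts are:
  feathered-shank: 620 × 1/2 = 310
  clean-shank: 620 × 1/2 = 310
χ² = Σ (O − E)² / E
  feathered-shank: (298 − 310)² / 310 = 0.4645
  clean-shank: (322 − 310)² / 310 = 0.4645
χ² = 0.4645 + 0.4645 = 0.929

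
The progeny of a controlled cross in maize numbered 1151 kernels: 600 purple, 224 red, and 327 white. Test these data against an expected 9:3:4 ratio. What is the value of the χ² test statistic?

Total ratio parts = 16. Expected numbers out of 1151:
  purple: 1151 × 9/16 = 647.4375
  red: 1151 × 3/16 = 215.8125
  white: 1151 × 4/16 = 287.75
χ² = Σ (O − E)² / E
  purple: (600 − 647.4375)² / 647.4375 = 3.4757
  red: (224 − 215.8125)² / 215.8125 = 0.3106
  white: (327 − 287.75)² / 287.75 = 5.3538
χ² = 3.4757 + 0.3106 + 5.3538 = 9.1401 ≈ 9.140

9.140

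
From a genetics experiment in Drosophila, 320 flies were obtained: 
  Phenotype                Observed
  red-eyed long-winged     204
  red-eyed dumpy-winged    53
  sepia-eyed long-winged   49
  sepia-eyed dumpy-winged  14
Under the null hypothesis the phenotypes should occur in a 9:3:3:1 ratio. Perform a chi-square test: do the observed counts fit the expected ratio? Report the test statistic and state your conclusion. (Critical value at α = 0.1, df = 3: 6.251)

7.833; not consistent

Expected counts for N = 320 under a 9:3:3:1 ratio (total parts = 16):
  red-eyed long-winged: 320 × 9/16 = 180
  red-eyed dumpy-winged: 320 × 3/16 = 60
  sepia-eyed long-winged: 320 × 3/16 = 60
  sepia-eyed dumpy-winged: 320 × 1/16 = 20
χ² = Σ (O − E)² / E
  red-eyed long-winged: (204 − 180)² / 180 = 3.2000
  red-eyed dumpy-winged: (53 − 60)² / 60 = 0.8167
  sepia-eyed long-winged: (49 − 60)² / 60 = 2.0167
  sepia-eyed dumpy-winged: (14 − 20)² / 20 = 1.8000
χ² = 3.2000 + 0.8167 + 2.0167 + 1.8000 = 7.8334 ≈ 7.833
Degrees of freedom = 4 − 1 = 3; critical value at α = 0.1 is 6.251.
Since 7.833 > 6.251, we reject the null hypothesis — the data do not fit the 9:3:3:1 ratio.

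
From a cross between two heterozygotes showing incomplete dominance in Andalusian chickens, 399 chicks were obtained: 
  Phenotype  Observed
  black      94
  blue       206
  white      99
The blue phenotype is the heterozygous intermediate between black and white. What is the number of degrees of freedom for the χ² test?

With incomplete dominance, a heterozygote × heterozygote cross gives a 1:2:1 phenotypic ratio.
A goodness-of-fit test with 3 phenotype classes has df = 3 − 1 = 2.

2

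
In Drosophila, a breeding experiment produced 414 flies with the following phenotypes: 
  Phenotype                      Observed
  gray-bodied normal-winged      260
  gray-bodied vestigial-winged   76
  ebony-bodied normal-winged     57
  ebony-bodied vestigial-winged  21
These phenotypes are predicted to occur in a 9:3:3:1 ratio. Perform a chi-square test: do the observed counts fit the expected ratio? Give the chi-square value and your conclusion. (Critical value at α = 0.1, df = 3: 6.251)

Total ratio parts = 16. Expected numbers out of 414:
  gray-bodied normal-winged: 414 × 9/16 = 232.875
  gray-bodied vestigial-winged: 414 × 3/16 = 77.625
  ebony-bodied normal-winged: 414 × 3/16 = 77.625
  ebony-bodied vestigial-winged: 414 × 1/16 = 25.875
χ² = Σ (O − E)² / E
  gray-bodied normal-winged: (260 − 232.875)² / 232.875 = 3.1595
  gray-bodied vestigial-winged: (76 − 77.625)² / 77.625 = 0.0340
  ebony-bodied normal-winged: (57 − 77.625)² / 77.625 = 5.4801
  ebony-bodied vestigial-winged: (21 − 25.875)² / 25.875 = 0.9185
χ² = 3.1595 + 0.0340 + 5.4801 + 0.9185 = 9.5921 ≈ 9.592
Degrees of freedom = 4 − 1 = 3; critical value at α = 0.1 is 6.251.
Since 9.592 > 6.251, we reject the null hypothesis — the data do not fit the 9:3:3:1 ratio.

9.592; not consistent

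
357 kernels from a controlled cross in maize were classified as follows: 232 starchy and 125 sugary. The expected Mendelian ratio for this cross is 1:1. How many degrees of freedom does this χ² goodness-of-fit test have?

A goodness-of-fit test with 2 phenotype classes has df = 2 − 1 = 1.

1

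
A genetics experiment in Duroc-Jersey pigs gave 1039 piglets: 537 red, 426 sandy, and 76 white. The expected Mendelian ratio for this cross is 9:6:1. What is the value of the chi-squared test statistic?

9.131

Under the 9:6:1 hypothesis (Σ ratio = 16, N = 1039):
  red: 1039 × 9/16 = 584.4375
  sandy: 1039 × 6/16 = 389.625
  white: 1039 × 1/16 = 64.9375
χ² = Σ (O − E)² / E
  red: (537 − 584.4375)² / 584.4375 = 3.8504
  sandy: (426 − 389.625)² / 389.625 = 3.3959
  white: (76 − 64.9375)² / 64.9375 = 1.8846
χ² = 3.8504 + 3.3959 + 1.8846 = 9.1309 ≈ 9.131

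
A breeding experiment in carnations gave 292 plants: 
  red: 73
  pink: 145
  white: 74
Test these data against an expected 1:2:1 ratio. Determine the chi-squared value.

Expected counts for N = 292 under a 1:2:1 ratio (total parts = 4):
  red: 292 × 1/4 = 73
  pink: 292 × 2/4 = 146
  white: 292 × 1/4 = 73
χ² = Σ (O − E)² / E
  red: (73 − 73)² / 73 = 0.0000
  pink: (145 − 146)² / 146 = 0.0068
  white: (74 − 73)² / 73 = 0.0137
χ² = 0.0000 + 0.0068 + 0.0137 = 0.0205 ≈ 0.021

0.021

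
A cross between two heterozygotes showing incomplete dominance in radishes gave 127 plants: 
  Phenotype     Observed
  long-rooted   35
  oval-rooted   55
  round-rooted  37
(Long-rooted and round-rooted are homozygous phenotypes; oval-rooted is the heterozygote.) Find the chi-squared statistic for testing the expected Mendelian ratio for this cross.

2.339

With incomplete dominance, a heterozygote × heterozygote cross gives a 1:2:1 phenotypic ratio.
Expected counts for N = 127 under a 1:2:1 ratio (total parts = 4):
  long-rooted: 127 × 1/4 = 31.75
  oval-rooted: 127 × 2/4 = 63.5
  round-rooted: 127 × 1/4 = 31.75
χ² = Σ (O − E)² / E
  long-rooted: (35 − 31.75)² / 31.75 = 0.3327
  oval-rooted: (55 − 63.5)² / 63.5 = 1.1378
  round-rooted: (37 − 31.75)² / 31.75 = 0.8681
χ² = 0.3327 + 1.1378 + 0.8681 = 2.3386 ≈ 2.339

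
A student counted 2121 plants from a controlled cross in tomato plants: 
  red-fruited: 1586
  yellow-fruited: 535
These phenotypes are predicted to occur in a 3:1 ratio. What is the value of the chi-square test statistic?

Expected counts for N = 2121 under a 3:1 ratio (total parts = 4):
  red-fruited: 2121 × 3/4 = 1590.75
  yellow-fruited: 2121 × 1/4 = 530.25
χ² = Σ (O − E)² / E
  red-fruited: (1586 − 1590.75)² / 1590.75 = 0.0142
  yellow-fruited: (535 − 530.25)² / 530.25 = 0.0426
χ² = 0.0142 + 0.0426 = 0.0568 ≈ 0.057

0.057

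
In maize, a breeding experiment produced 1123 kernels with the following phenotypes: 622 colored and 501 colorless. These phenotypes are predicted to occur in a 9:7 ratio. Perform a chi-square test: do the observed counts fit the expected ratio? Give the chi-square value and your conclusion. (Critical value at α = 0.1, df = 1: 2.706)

0.340; consistent

Under the 9:7 hypothesis (Σ ratio = 16, N = 1123):
  colored: 1123 × 9/16 = 631.6875
  colorless: 1123 × 7/16 = 491.3125
χ² = Σ (O − E)² / E
  colored: (622 − 631.6875)² / 631.6875 = 0.1486
  colorless: (501 − 491.3125)² / 491.3125 = 0.1910
χ² = 0.1486 + 0.1910 = 0.3396 ≈ 0.340
Degrees of freedom = 2 − 1 = 1; critical value at α = 0.1 is 2.706.
Since 0.340 < 2.706, we fail to reject the null hypothesis — the data are consistent with the 9:7 ratio.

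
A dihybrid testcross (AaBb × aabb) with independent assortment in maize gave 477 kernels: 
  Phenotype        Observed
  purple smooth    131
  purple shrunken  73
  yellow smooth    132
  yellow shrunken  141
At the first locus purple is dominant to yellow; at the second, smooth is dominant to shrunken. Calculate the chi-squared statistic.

A dihybrid testcross with independent assortment gives a 1:1:1:1 ratio.
Total ratio parts = 4. Expected numbers out of 477:
  purple smooth: 477 × 1/4 = 119.25
  purple shrunken: 477 × 1/4 = 119.25
  yellow smooth: 477 × 1/4 = 119.25
  yellow shrunken: 477 × 1/4 = 119.25
χ² = Σ (O − E)² / E
  purple smooth: (131 − 119.25)² / 119.25 = 1.1578
  purple shrunken: (73 − 119.25)² / 119.25 = 17.9376
  yellow smooth: (132 − 119.25)² / 119.25 = 1.3632
  yellow shrunken: (141 − 119.25)² / 119.25 = 3.9670
χ² = 1.1578 + 17.9376 + 1.3632 + 3.9670 = 24.4256 ≈ 24.426

24.426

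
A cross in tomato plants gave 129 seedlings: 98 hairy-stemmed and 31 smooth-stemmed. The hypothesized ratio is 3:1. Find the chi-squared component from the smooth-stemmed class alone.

Expected counts for N = 129 under a 3:1 ratio (total parts = 4):
  hairy-stemmed: 129 × 3/4 = 96.75
  smooth-stemmed: 129 × 1/4 = 32.25
Contribution of smooth-stemmed: (31 − 32.25)² / 32.25 = 0.0484

0.048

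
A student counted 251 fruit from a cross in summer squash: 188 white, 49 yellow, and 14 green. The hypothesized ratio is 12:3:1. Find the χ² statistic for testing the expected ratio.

Expected counts for N = 251 under a 12:3:1 ratio (total parts = 16):
  white: 251 × 12/16 = 188.25
  yellow: 251 × 3/16 = 47.0625
  green: 251 × 1/16 = 15.6875
χ² = Σ (O − E)² / E
  white: (188 − 188.25)² / 188.25 = 0.0003
  yellow: (49 − 47.0625)² / 47.0625 = 0.0798
  green: (14 − 15.6875)² / 15.6875 = 0.1815
χ² = 0.0003 + 0.0798 + 0.1815 = 0.2616 ≈ 0.262

0.262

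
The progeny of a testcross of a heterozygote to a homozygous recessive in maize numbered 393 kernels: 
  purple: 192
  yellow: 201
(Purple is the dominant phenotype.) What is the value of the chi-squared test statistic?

0.206

A testcross of a heterozygote (Aa × aa) gives a 1:1 phenotypic ratio.
The 1:1 ratio has 2 parts, so with N = 393 the expected counts are:
  purple: 393 × 1/2 = 196.5
  yellow: 393 × 1/2 = 196.5
χ² = Σ (O − E)² / E
  purple: (192 − 196.5)² / 196.5 = 0.1031
  yellow: (201 − 196.5)² / 196.5 = 0.1031
χ² = 0.1031 + 0.1031 = 0.2062 ≈ 0.206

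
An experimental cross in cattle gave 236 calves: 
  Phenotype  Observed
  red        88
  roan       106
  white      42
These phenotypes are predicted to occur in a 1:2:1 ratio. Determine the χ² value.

Under the 1:2:1 hypothesis (Σ ratio = 4, N = 236):
  red: 236 × 1/4 = 59
  roan: 236 × 2/4 = 118
  white: 236 × 1/4 = 59
χ² = Σ (O − E)² / E
  red: (88 − 59)² / 59 = 14.2542
  roan: (106 − 118)² / 118 = 1.2203
  white: (42 − 59)² / 59 = 4.8983
χ² = 14.2542 + 1.2203 + 4.8983 = 20.3728 ≈ 20.373

20.373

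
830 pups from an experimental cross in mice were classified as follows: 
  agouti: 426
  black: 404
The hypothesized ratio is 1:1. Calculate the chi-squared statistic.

The 1:1 ratio has 2 parts, so with N = 830 the expected counts are:
  agouti: 830 × 1/2 = 415
  black: 830 × 1/2 = 415
χ² = Σ (O − E)² / E
  agouti: (426 − 415)² / 415 = 0.2916
  black: (404 − 415)² / 415 = 0.2916
χ² = 0.2916 + 0.2916 = 0.5832 ≈ 0.583

0.583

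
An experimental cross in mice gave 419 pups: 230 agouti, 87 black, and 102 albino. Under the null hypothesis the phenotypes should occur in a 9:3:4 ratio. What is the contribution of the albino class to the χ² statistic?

Total ratio parts = 16. Expected numbers out of 419:
  agouti: 419 × 9/16 = 235.6875
  black: 419 × 3/16 = 78.5625
  albino: 419 × 4/16 = 104.75
Contribution of albino: (102 − 104.75)² / 104.75 = 0.0722

0.072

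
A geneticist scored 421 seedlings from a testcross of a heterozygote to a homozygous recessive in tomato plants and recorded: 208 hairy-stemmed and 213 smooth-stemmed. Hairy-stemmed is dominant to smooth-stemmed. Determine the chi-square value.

0.059

A testcross of a heterozygote (Aa × aa) gives a 1:1 phenotypic ratio.
Expected counts for N = 421 under a 1:1 ratio (total parts = 2):
  hairy-stemmed: 421 × 1/2 = 210.5
  smooth-stemmed: 421 × 1/2 = 210.5
χ² = Σ (O − E)² / E
  hairy-stemmed: (208 − 210.5)² / 210.5 = 0.0297
  smooth-stemmed: (213 − 210.5)² / 210.5 = 0.0297
χ² = 0.0297 + 0.0297 = 0.0594 ≈ 0.059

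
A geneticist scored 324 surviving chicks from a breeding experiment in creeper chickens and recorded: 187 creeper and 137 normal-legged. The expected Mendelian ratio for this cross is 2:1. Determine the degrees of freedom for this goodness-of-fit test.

A goodness-of-fit test with 2 phenotype classes has df = 2 − 1 = 1.

1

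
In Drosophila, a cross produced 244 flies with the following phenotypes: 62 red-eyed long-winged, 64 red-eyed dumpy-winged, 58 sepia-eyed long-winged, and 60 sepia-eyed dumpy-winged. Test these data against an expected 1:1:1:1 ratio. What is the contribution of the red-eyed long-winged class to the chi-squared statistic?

Total ratio parts = 4. Expected numbers out of 244:
  red-eyed long-winged: 244 × 1/4 = 61
  red-eyed dumpy-winged: 244 × 1/4 = 61
  sepia-eyed long-winged: 244 × 1/4 = 61
  sepia-eyed dumpy-winged: 244 × 1/4 = 61
Contribution of red-eyed long-winged: (62 − 61)² / 61 = 0.0164

0.016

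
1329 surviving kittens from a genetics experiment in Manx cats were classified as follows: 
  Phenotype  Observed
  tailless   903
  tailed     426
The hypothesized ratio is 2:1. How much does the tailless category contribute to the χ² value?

0.326

Total ratio parts = 3. Expected numbers out of 1329:
  tailless: 1329 × 2/3 = 886
  tailed: 1329 × 1/3 = 443
Contribution of tailless: (903 − 886)² / 886 = 0.3262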